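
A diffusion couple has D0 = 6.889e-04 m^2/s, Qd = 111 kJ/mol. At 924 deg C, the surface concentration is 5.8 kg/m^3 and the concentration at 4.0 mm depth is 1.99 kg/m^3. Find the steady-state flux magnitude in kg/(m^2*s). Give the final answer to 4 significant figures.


Step 1: D = D0 * exp(-Qd/(R*T))
T = 924 + 273.15 = 1197.15 K
D = 6.889e-04 * exp(-111e3 / (8.314 * 1197.15)) = 9.8804e-09 m^2/s
Step 2: J = D * (C1 - C2) / dx
J = 9.8804e-09 * (5.8 - 1.99) / 4e-03
J = 9.411e-06 kg/(m^2*s)


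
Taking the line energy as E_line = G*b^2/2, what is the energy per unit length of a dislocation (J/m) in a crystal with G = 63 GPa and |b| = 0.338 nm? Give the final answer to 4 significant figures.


E = G*b^2/2
b = 0.338 nm = 3.38e-10 m
G = 63 GPa = 6.3e+10 Pa
E = 0.5 * 6.3e+10 * (3.38e-10)^2
E = 3.599e-09 J/m


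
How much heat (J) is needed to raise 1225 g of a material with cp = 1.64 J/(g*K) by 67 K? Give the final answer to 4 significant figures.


Q = m * cp * dT
Q = 1225 * 1.64 * 67
Q = 134600 J


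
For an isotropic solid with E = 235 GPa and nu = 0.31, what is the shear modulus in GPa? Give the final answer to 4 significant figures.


G = E / (2*(1+nu))
G = 235 / (2*(1+0.31))
G = 89.69 GPa


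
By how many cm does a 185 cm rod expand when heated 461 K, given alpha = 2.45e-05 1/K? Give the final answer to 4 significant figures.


dL = L0 * alpha * dT
dL = 185 * 2.45e-05 * 461
dL = 2.089 cm


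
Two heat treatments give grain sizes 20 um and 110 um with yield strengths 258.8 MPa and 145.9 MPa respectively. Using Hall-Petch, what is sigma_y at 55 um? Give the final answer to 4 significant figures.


sigma_y = sigma0 + k / sqrt(d)
1/sqrt(d1) = 1/sqrt(2e-05) = 223.607;  1/sqrt(d2) = 95.3463
k = (sigma1 - sigma2) / (1/sqrt(d1) - 1/sqrt(d2)) = (258.8 - 145.9) / (223.607 - 95.3463) = 0.88024 MPa*m^0.5
sigma0 = sigma1 - k/sqrt(d1) = 258.8 - 0.88024*223.607 = 61.9725 MPa
sigma_y(d3) = 61.9725 + 0.88024 / sqrt(5.5e-05) = 180.7 MPa


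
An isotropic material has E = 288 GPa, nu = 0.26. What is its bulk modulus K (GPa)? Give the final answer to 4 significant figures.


K = E / (3*(1-2*nu))
K = 288 / (3*(1-2*0.26))
K = 200 GPa


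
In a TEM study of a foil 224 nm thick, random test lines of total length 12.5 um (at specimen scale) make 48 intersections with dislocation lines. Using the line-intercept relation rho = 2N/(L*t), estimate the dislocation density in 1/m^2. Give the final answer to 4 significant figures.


rho = 2N / (L * t)
L = 12.5 um = 1.25e-05 m, t = 224 nm = 2.24e-07 m
rho = 2 * 48 / (1.25e-05 * 2.24e-07)
rho = 3.429e+13 1/m^2


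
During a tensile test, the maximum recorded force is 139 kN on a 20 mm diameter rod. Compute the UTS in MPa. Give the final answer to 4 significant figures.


A0 = pi*(d/2)^2 = pi*(20/2)^2 = 314.159 mm^2
UTS = F_max / A0 = 139*1000 / 314.159
UTS = 442.5 MPa


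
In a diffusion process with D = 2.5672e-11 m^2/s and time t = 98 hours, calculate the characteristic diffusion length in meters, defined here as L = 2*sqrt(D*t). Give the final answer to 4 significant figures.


t = 98 hr = 352800 s
Diffusion length = 2*sqrt(D*t)
= 2*sqrt(2.5672e-11 * 352800)
= 6.019e-03 m


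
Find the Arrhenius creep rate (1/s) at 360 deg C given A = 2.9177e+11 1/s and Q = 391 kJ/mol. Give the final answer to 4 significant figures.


rate = A * exp(-Q / (R*T))
T = 360 + 273.15 = 633.15 K
rate = 2.9177e+11 * exp(-391e3 / (8.314 * 633.15))
rate = 1.609e-21 1/s


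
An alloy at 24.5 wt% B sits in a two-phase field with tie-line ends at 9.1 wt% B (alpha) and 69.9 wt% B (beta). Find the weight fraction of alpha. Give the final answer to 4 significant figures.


f_alpha = (C_beta - C0) / (C_beta - C_alpha)
f_alpha = (69.9 - 24.5) / (69.9 - 9.1)
f_alpha = 0.7467


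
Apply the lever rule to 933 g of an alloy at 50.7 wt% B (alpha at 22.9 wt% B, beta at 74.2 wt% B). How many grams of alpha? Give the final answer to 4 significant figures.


f_alpha = (C_beta - C0) / (C_beta - C_alpha)
f_alpha = (74.2 - 50.7) / (74.2 - 22.9) = 0.45809
m_alpha = f_alpha * m_total = 0.45809 * 933 = 427.4 g


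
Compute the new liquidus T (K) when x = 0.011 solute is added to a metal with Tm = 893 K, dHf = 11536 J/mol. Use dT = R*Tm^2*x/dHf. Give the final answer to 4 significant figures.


dT = R*Tm^2*x / dHf
dT = 8.314 * 893^2 * 0.011 / 11536
dT = 6.32194 K
T_new = 893 - 6.32194 = 886.7 K


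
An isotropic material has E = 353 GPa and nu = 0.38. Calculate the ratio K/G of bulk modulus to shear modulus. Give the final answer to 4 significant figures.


G = E / (2*(1+nu))
G = 353 / (2*(1+0.38)) = 127.899 GPa
K = E / (3*(1-2*nu))
K = 353 / (3*(1-2*0.38)) = 490.278 GPa
K/G = 490.278 / 127.899 = 3.833


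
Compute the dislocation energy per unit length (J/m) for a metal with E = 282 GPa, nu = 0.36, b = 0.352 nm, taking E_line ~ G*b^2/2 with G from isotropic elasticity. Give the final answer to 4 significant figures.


Step 1: G = E / (2*(1+nu))
G = 282 / (2*(1+0.36)) = 103.676 GPa = 1.03676e+11 Pa
Step 2: E_line = G*b^2/2
b = 0.352 nm = 3.52e-10 m
E_line = 0.5 * 1.03676e+11 * (3.52e-10)^2 = 6.423e-09 J/m


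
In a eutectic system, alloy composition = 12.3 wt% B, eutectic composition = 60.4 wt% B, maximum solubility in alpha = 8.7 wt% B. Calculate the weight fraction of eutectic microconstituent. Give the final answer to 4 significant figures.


f_primary = (C_e - C0) / (C_e - C_alpha_max)
f_primary = (60.4 - 12.3) / (60.4 - 8.7)
f_primary = 0.930368
f_eutectic = 1 - 0.930368 = 0.06963


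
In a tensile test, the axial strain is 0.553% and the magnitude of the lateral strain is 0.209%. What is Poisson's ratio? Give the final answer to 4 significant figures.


nu = -epsilon_lat / epsilon_axial
Lateral strain is contraction (negative), so using magnitudes:
nu = 0.209 / 0.553
nu = 0.3779


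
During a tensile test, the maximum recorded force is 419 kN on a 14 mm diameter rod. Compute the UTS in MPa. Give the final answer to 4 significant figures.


A0 = pi*(d/2)^2 = pi*(14/2)^2 = 153.938 mm^2
UTS = F_max / A0 = 419*1000 / 153.938
UTS = 2722 MPa


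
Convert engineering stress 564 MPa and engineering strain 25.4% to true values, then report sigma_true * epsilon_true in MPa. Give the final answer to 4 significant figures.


sigma_true = sigma_eng * (1 + epsilon_eng)
sigma_true = 564 * (1 + 0.254) = 707.256 MPa
epsilon_true = ln(1 + epsilon_eng)
epsilon_true = ln(1 + 0.254) = 0.226338
sigma_true * epsilon_true = 707.256 * 0.226338 = 160.1 MPa


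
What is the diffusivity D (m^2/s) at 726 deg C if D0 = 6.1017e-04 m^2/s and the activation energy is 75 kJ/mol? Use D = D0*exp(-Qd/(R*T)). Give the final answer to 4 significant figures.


D = D0 * exp(-Qd / (R*T))
T = 999.15 K
D = 6.1017e-04 * exp(-75e3 / (8.314 * 999.15))
D = 7.318e-08 m^2/s


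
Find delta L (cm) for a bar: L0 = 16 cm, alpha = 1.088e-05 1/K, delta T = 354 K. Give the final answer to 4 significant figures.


dL = L0 * alpha * dT
dL = 16 * 1.088e-05 * 354
dL = 0.06162 cm


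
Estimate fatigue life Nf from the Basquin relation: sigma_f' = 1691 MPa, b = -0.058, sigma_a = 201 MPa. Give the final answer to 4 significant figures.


sigma_a = sigma_f' * (2*Nf)^b
2*Nf = (sigma_a / sigma_f')^(1/b)
2*Nf = (201 / 1691)^(1/-0.058)
2*Nf = 8.85873e+15
Nf = 4.429e+15 cycles


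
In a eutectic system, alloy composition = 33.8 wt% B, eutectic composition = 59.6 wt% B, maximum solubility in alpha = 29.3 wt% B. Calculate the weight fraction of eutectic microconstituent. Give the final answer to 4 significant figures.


f_primary = (C_e - C0) / (C_e - C_alpha_max)
f_primary = (59.6 - 33.8) / (59.6 - 29.3)
f_primary = 0.851485
f_eutectic = 1 - 0.851485 = 0.1485


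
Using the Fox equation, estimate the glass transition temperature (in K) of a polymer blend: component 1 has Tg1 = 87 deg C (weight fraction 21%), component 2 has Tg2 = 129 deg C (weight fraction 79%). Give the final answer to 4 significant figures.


1/Tg = w1/Tg1 + w2/Tg2 (in Kelvin)
Tg1 = 360.15 K, Tg2 = 402.15 K
1/Tg = 0.21/360.15 + 0.79/402.15
Tg = 392.5 K


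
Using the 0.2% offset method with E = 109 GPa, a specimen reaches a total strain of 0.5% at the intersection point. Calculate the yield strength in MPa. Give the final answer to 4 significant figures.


Offset strain = 0.002
Elastic strain at yield = total_strain - offset = 5e-03 - 0.002 = 3e-03
sigma_y = E * elastic_strain = 109000 * 3e-03
sigma_y = 327 MPa


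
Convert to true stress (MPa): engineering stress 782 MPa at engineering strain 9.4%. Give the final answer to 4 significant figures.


sigma_true = sigma_eng * (1 + epsilon_eng)
sigma_true = 782 * (1 + 0.094)
sigma_true = 855.5 MPa


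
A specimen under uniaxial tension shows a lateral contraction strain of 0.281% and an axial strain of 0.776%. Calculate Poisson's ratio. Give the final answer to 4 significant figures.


nu = -epsilon_lat / epsilon_axial
Lateral strain is contraction (negative), so using magnitudes:
nu = 0.281 / 0.776
nu = 0.3621


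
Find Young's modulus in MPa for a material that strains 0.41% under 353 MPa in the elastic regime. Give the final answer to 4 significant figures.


E = sigma / epsilon
epsilon = 0.41% = 4.1e-03
E = 353 / 4.1e-03
E = 86100 MPa


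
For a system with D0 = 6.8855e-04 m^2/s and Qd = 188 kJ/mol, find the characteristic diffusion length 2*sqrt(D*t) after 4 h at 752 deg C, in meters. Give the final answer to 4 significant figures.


Step 1: D = D0 * exp(-Qd/(R*T))
T = 1025.15 K
D = 6.8855e-04 * exp(-188e3 / (8.314 * 1025.15)) = 1.81298e-13 m^2/s
Step 2: L = 2*sqrt(D*t)
t = 4 h = 14400 s
L = 2*sqrt(1.81298e-13 * 14400) = 1.022e-04 m


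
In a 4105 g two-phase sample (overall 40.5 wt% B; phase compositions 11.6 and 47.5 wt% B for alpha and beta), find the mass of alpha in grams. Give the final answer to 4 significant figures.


f_alpha = (C_beta - C0) / (C_beta - C_alpha)
f_alpha = (47.5 - 40.5) / (47.5 - 11.6) = 0.194986
m_alpha = f_alpha * m_total = 0.194986 * 4105 = 800.4 g


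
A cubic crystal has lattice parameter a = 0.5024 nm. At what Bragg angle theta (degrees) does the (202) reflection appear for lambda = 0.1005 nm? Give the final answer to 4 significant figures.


d = a / sqrt(h^2+k^2+l^2)
d = 0.5024 / sqrt(8) = 0.177625 nm
lambda = 2*d*sin(theta)  =>  sin(theta) = lambda / (2*d)
sin(theta) = 0.1005 / (2 * 0.177625) = 0.282899
theta = 16.43 deg


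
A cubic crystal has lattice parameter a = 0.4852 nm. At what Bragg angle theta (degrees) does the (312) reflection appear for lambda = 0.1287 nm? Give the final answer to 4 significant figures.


d = a / sqrt(h^2+k^2+l^2)
d = 0.4852 / sqrt(14) = 0.129675 nm
lambda = 2*d*sin(theta)  =>  sin(theta) = lambda / (2*d)
sin(theta) = 0.1287 / (2 * 0.129675) = 0.49624
theta = 29.75 deg


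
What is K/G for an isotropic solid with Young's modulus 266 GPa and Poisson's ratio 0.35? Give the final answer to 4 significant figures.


G = E / (2*(1+nu))
G = 266 / (2*(1+0.35)) = 98.5185 GPa
K = E / (3*(1-2*nu))
K = 266 / (3*(1-2*0.35)) = 295.556 GPa
K/G = 295.556 / 98.5185 = 3


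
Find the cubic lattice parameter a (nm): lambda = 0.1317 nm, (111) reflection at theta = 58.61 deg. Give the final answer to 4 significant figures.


d = lambda / (2*sin(theta))
d = 0.1317 / (2*sin(58.61 deg))
d = 0.0771401 nm
a = d * sqrt(h^2+k^2+l^2) = 0.0771401 * sqrt(3)
a = 0.1336 nm


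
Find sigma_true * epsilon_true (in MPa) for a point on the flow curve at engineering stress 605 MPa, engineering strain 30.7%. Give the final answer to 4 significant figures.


sigma_true = sigma_eng * (1 + epsilon_eng)
sigma_true = 605 * (1 + 0.307) = 790.735 MPa
epsilon_true = ln(1 + epsilon_eng)
epsilon_true = ln(1 + 0.307) = 0.267734
sigma_true * epsilon_true = 790.735 * 0.267734 = 211.7 MPa


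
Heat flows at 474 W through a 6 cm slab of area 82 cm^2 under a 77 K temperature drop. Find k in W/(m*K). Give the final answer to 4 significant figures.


k = Q*L / (A*dT)
L = 0.06 m, A = 8.2e-03 m^2
k = 474 * 0.06 / (8.2e-03 * 77)
k = 45.04 W/(m*K)


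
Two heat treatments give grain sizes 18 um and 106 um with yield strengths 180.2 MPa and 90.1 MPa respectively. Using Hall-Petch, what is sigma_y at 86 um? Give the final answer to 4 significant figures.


sigma_y = sigma0 + k / sqrt(d)
1/sqrt(d1) = 1/sqrt(1.8e-05) = 235.702;  1/sqrt(d2) = 97.1286
k = (sigma1 - sigma2) / (1/sqrt(d1) - 1/sqrt(d2)) = (180.2 - 90.1) / (235.702 - 97.1286) = 0.650196 MPa*m^0.5
sigma0 = sigma1 - k/sqrt(d1) = 180.2 - 0.650196*235.702 = 26.9474 MPa
sigma_y(d3) = 26.9474 + 0.650196 / sqrt(8.6e-05) = 97.06 MPa


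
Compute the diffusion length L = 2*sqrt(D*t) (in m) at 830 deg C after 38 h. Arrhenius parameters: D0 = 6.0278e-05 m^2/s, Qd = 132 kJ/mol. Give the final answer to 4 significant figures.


Step 1: D = D0 * exp(-Qd/(R*T))
T = 1103.15 K
D = 6.0278e-05 * exp(-132e3 / (8.314 * 1103.15)) = 3.3859e-11 m^2/s
Step 2: L = 2*sqrt(D*t)
t = 38 h = 136800 s
L = 2*sqrt(3.3859e-11 * 136800) = 4.304e-03 m


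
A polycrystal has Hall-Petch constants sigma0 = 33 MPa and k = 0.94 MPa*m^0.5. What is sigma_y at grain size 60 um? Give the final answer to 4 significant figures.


sigma_y = sigma0 + k / sqrt(d)
d = 60 um = 6e-05 m
sigma_y = 33 + 0.94 / sqrt(6e-05)
sigma_y = 154.4 MPa


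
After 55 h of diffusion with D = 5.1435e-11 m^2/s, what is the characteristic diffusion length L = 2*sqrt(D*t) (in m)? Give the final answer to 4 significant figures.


t = 55 hr = 198000 s
Diffusion length = 2*sqrt(D*t)
= 2*sqrt(5.1435e-11 * 198000)
= 6.383e-03 m


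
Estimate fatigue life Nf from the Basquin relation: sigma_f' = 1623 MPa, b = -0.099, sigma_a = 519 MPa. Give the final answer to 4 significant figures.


sigma_a = sigma_f' * (2*Nf)^b
2*Nf = (sigma_a / sigma_f')^(1/b)
2*Nf = (519 / 1623)^(1/-0.099)
2*Nf = 100352
Nf = 50180 cycles


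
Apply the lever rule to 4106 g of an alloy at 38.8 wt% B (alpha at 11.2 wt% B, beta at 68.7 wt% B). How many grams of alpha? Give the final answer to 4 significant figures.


f_alpha = (C_beta - C0) / (C_beta - C_alpha)
f_alpha = (68.7 - 38.8) / (68.7 - 11.2) = 0.52
m_alpha = f_alpha * m_total = 0.52 * 4106 = 2135 g


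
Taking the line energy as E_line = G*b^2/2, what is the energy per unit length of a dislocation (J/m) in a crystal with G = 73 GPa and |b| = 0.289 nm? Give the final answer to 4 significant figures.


E = G*b^2/2
b = 0.289 nm = 2.89e-10 m
G = 73 GPa = 7.3e+10 Pa
E = 0.5 * 7.3e+10 * (2.89e-10)^2
E = 3.049e-09 J/m


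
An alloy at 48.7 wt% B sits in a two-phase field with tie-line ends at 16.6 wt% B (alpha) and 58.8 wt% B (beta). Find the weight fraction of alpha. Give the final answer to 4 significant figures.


f_alpha = (C_beta - C0) / (C_beta - C_alpha)
f_alpha = (58.8 - 48.7) / (58.8 - 16.6)
f_alpha = 0.2393


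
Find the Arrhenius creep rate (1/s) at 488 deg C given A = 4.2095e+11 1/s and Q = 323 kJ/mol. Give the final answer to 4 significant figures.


rate = A * exp(-Q / (R*T))
T = 488 + 273.15 = 761.15 K
rate = 4.2095e+11 * exp(-323e3 / (8.314 * 761.15))
rate = 2.866e-11 1/s


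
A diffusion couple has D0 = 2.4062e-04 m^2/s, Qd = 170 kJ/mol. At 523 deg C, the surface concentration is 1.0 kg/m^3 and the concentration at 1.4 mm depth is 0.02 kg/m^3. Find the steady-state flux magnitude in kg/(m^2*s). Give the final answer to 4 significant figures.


Step 1: D = D0 * exp(-Qd/(R*T))
T = 523 + 273.15 = 796.15 K
D = 2.4062e-04 * exp(-170e3 / (8.314 * 796.15)) = 1.68807e-15 m^2/s
Step 2: J = D * (C1 - C2) / dx
J = 1.68807e-15 * (1.0 - 0.02) / 1.4e-03
J = 1.182e-12 kg/(m^2*s)


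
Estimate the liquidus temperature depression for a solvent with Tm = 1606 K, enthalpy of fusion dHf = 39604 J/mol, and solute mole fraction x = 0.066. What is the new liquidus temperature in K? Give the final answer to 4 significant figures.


dT = R*Tm^2*x / dHf
dT = 8.314 * 1606^2 * 0.066 / 39604
dT = 35.736 K
T_new = 1606 - 35.736 = 1570 K


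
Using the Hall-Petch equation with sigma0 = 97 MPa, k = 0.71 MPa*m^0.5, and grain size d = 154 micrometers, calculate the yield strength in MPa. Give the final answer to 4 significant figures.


sigma_y = sigma0 + k / sqrt(d)
d = 154 um = 1.54e-04 m
sigma_y = 97 + 0.71 / sqrt(1.54e-04)
sigma_y = 154.2 MPa


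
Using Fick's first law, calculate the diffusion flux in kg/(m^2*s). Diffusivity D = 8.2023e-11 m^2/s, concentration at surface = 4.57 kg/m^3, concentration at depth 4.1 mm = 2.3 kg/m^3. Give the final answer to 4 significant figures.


J = -D * (dC/dx) = D * (C1 - C2) / dx
J = 8.2023e-11 * (4.57 - 2.3) / 4.1e-03
J = 4.541e-08 kg/(m^2*s)


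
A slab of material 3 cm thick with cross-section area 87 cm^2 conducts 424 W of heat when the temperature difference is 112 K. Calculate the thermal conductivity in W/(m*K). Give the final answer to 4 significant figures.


k = Q*L / (A*dT)
L = 0.03 m, A = 8.7e-03 m^2
k = 424 * 0.03 / (8.7e-03 * 112)
k = 13.05 W/(m*K)


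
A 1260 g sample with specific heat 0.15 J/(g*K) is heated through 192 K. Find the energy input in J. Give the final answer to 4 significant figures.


Q = m * cp * dT
Q = 1260 * 0.15 * 192
Q = 36290 J


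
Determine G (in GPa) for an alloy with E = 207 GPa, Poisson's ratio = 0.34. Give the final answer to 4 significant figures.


G = E / (2*(1+nu))
G = 207 / (2*(1+0.34))
G = 77.24 GPa


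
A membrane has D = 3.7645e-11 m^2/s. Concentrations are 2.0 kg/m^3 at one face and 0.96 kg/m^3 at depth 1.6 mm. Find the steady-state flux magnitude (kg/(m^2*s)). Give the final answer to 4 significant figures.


J = -D * (dC/dx) = D * (C1 - C2) / dx
J = 3.7645e-11 * (2.0 - 0.96) / 1.6e-03
J = 2.447e-08 kg/(m^2*s)


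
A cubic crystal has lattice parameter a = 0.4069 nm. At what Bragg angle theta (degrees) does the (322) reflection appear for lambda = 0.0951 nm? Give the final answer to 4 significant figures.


d = a / sqrt(h^2+k^2+l^2)
d = 0.4069 / sqrt(17) = 0.0986877 nm
lambda = 2*d*sin(theta)  =>  sin(theta) = lambda / (2*d)
sin(theta) = 0.0951 / (2 * 0.0986877) = 0.481823
theta = 28.8 deg


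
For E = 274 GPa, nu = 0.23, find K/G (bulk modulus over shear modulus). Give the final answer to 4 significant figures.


G = E / (2*(1+nu))
G = 274 / (2*(1+0.23)) = 111.382 GPa
K = E / (3*(1-2*nu))
K = 274 / (3*(1-2*0.23)) = 169.136 GPa
K/G = 169.136 / 111.382 = 1.519


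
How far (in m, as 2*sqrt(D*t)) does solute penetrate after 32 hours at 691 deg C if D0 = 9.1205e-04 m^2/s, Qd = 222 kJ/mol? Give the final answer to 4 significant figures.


Step 1: D = D0 * exp(-Qd/(R*T))
T = 964.15 K
D = 9.1205e-04 * exp(-222e3 / (8.314 * 964.15)) = 8.5569e-16 m^2/s
Step 2: L = 2*sqrt(D*t)
t = 32 h = 115200 s
L = 2*sqrt(8.5569e-16 * 115200) = 1.986e-05 m


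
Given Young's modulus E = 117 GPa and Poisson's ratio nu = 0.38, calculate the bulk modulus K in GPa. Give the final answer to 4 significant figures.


K = E / (3*(1-2*nu))
K = 117 / (3*(1-2*0.38))
K = 162.5 GPa


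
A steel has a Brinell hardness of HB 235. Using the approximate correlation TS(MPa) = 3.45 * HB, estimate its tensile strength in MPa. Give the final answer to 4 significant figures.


TS (MPa) = 3.45 * HB
TS = 3.45 * 235
TS = 810.8 MPa


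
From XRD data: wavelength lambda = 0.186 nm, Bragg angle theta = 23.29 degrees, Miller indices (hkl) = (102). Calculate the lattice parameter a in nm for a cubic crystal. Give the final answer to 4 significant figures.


d = lambda / (2*sin(theta))
d = 0.186 / (2*sin(23.29 deg))
d = 0.235214 nm
a = d * sqrt(h^2+k^2+l^2) = 0.235214 * sqrt(5)
a = 0.526 nm


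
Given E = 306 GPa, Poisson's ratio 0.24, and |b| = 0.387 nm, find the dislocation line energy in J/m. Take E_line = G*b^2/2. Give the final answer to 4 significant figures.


Step 1: G = E / (2*(1+nu))
G = 306 / (2*(1+0.24)) = 123.387 GPa = 1.23387e+11 Pa
Step 2: E_line = G*b^2/2
b = 0.387 nm = 3.87e-10 m
E_line = 0.5 * 1.23387e+11 * (3.87e-10)^2 = 9.24e-09 J/m


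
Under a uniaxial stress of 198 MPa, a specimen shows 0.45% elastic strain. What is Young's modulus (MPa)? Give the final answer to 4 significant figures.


E = sigma / epsilon
epsilon = 0.45% = 4.5e-03
E = 198 / 4.5e-03
E = 44000 MPa


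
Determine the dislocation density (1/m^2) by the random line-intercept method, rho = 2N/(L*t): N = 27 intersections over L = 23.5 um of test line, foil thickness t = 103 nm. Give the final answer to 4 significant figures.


rho = 2N / (L * t)
L = 23.5 um = 2.35e-05 m, t = 103 nm = 1.03e-07 m
rho = 2 * 27 / (2.35e-05 * 1.03e-07)
rho = 2.231e+13 1/m^2


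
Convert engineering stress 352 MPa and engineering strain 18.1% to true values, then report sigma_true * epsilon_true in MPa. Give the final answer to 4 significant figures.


sigma_true = sigma_eng * (1 + epsilon_eng)
sigma_true = 352 * (1 + 0.181) = 415.712 MPa
epsilon_true = ln(1 + epsilon_eng)
epsilon_true = ln(1 + 0.181) = 0.166362
sigma_true * epsilon_true = 415.712 * 0.166362 = 69.16 MPa


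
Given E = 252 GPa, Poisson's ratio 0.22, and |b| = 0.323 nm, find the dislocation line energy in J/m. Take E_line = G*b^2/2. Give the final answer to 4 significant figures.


Step 1: G = E / (2*(1+nu))
G = 252 / (2*(1+0.22)) = 103.279 GPa = 1.03279e+11 Pa
Step 2: E_line = G*b^2/2
b = 0.323 nm = 3.23e-10 m
E_line = 0.5 * 1.03279e+11 * (3.23e-10)^2 = 5.387e-09 J/m


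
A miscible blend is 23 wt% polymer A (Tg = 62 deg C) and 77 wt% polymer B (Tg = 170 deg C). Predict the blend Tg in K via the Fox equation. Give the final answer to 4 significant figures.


1/Tg = w1/Tg1 + w2/Tg2 (in Kelvin)
Tg1 = 335.15 K, Tg2 = 443.15 K
1/Tg = 0.23/335.15 + 0.77/443.15
Tg = 412.6 K


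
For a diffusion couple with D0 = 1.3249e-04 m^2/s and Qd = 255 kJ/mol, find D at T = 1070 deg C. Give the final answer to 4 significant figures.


D = D0 * exp(-Qd / (R*T))
T = 1343.15 K
D = 1.3249e-04 * exp(-255e3 / (8.314 * 1343.15))
D = 1.603e-14 m^2/s


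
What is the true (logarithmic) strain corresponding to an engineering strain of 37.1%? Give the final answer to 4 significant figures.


epsilon_true = ln(1 + epsilon_eng)
epsilon_true = ln(1 + 0.371)
epsilon_true = 0.3155


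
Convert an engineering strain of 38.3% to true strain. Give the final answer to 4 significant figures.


epsilon_true = ln(1 + epsilon_eng)
epsilon_true = ln(1 + 0.383)
epsilon_true = 0.3243


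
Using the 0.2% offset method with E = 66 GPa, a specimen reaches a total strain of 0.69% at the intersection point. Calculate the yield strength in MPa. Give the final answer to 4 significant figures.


Offset strain = 0.002
Elastic strain at yield = total_strain - offset = 6.9e-03 - 0.002 = 4.9e-03
sigma_y = E * elastic_strain = 66000 * 4.9e-03
sigma_y = 323.4 MPa


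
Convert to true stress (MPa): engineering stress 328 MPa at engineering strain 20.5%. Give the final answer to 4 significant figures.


sigma_true = sigma_eng * (1 + epsilon_eng)
sigma_true = 328 * (1 + 0.205)
sigma_true = 395.2 MPa


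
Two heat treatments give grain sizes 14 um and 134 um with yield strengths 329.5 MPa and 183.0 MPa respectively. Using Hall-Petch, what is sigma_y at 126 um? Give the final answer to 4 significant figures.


sigma_y = sigma0 + k / sqrt(d)
1/sqrt(d1) = 1/sqrt(1.4e-05) = 267.261;  1/sqrt(d2) = 86.3868
k = (sigma1 - sigma2) / (1/sqrt(d1) - 1/sqrt(d2)) = (329.5 - 183.0) / (267.261 - 86.3868) = 0.809954 MPa*m^0.5
sigma0 = sigma1 - k/sqrt(d1) = 329.5 - 0.809954*267.261 = 113.031 MPa
sigma_y(d3) = 113.031 + 0.809954 / sqrt(1.26e-04) = 185.2 MPa


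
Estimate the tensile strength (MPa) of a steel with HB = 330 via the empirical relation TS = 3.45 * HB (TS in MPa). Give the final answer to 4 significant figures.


TS (MPa) = 3.45 * HB
TS = 3.45 * 330
TS = 1139 MPa


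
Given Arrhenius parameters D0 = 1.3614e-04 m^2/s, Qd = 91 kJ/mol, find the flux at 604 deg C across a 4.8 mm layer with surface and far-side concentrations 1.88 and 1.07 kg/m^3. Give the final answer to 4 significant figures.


Step 1: D = D0 * exp(-Qd/(R*T))
T = 604 + 273.15 = 877.15 K
D = 1.3614e-04 * exp(-91e3 / (8.314 * 877.15)) = 5.18445e-10 m^2/s
Step 2: J = D * (C1 - C2) / dx
J = 5.18445e-10 * (1.88 - 1.07) / 4.8e-03
J = 8.749e-08 kg/(m^2*s)


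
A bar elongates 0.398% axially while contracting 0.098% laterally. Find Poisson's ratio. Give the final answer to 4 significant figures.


nu = -epsilon_lat / epsilon_axial
Lateral strain is contraction (negative), so using magnitudes:
nu = 0.098 / 0.398
nu = 0.2462


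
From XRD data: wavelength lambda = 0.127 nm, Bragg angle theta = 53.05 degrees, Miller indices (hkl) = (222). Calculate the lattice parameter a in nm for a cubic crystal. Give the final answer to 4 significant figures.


d = lambda / (2*sin(theta))
d = 0.127 / (2*sin(53.05 deg))
d = 0.0794584 nm
a = d * sqrt(h^2+k^2+l^2) = 0.0794584 * sqrt(12)
a = 0.2753 nm


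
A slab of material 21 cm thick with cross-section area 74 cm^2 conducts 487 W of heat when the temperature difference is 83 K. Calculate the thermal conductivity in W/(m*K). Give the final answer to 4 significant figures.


k = Q*L / (A*dT)
L = 0.21 m, A = 7.4e-03 m^2
k = 487 * 0.21 / (7.4e-03 * 83)
k = 166.5 W/(m*K)


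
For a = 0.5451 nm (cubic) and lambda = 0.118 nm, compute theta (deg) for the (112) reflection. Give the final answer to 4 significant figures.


d = a / sqrt(h^2+k^2+l^2)
d = 0.5451 / sqrt(6) = 0.222536 nm
lambda = 2*d*sin(theta)  =>  sin(theta) = lambda / (2*d)
sin(theta) = 0.118 / (2 * 0.222536) = 0.265125
theta = 15.37 deg


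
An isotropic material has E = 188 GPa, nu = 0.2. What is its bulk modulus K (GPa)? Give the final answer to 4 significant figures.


K = E / (3*(1-2*nu))
K = 188 / (3*(1-2*0.2))
K = 104.4 GPa


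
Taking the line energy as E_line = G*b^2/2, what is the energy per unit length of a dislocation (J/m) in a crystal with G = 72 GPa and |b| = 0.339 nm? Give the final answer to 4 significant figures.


E = G*b^2/2
b = 0.339 nm = 3.39e-10 m
G = 72 GPa = 7.2e+10 Pa
E = 0.5 * 7.2e+10 * (3.39e-10)^2
E = 4.137e-09 J/m


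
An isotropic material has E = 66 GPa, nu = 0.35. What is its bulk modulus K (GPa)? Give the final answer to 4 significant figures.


K = E / (3*(1-2*nu))
K = 66 / (3*(1-2*0.35))
K = 73.33 GPa


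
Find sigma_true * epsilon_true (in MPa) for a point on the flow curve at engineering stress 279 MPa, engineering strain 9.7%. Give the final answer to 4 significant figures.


sigma_true = sigma_eng * (1 + epsilon_eng)
sigma_true = 279 * (1 + 0.097) = 306.063 MPa
epsilon_true = ln(1 + epsilon_eng)
epsilon_true = ln(1 + 0.097) = 0.0925792
sigma_true * epsilon_true = 306.063 * 0.0925792 = 28.34 MPa


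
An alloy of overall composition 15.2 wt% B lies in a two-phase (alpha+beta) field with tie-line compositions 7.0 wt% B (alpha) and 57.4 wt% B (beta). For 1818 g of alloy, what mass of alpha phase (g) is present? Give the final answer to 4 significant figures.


f_alpha = (C_beta - C0) / (C_beta - C_alpha)
f_alpha = (57.4 - 15.2) / (57.4 - 7.0) = 0.837302
m_alpha = f_alpha * m_total = 0.837302 * 1818 = 1522 g


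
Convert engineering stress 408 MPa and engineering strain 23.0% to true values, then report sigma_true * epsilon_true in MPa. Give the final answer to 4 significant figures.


sigma_true = sigma_eng * (1 + epsilon_eng)
sigma_true = 408 * (1 + 0.23) = 501.84 MPa
epsilon_true = ln(1 + epsilon_eng)
epsilon_true = ln(1 + 0.23) = 0.207014
sigma_true * epsilon_true = 501.84 * 0.207014 = 103.9 MPa


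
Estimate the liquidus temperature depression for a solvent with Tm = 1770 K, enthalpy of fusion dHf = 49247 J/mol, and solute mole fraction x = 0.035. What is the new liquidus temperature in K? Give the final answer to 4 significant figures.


dT = R*Tm^2*x / dHf
dT = 8.314 * 1770^2 * 0.035 / 49247
dT = 18.5116 K
T_new = 1770 - 18.5116 = 1751 K


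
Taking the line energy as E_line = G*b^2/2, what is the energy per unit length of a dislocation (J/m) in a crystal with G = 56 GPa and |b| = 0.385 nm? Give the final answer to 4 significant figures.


E = G*b^2/2
b = 0.385 nm = 3.85e-10 m
G = 56 GPa = 5.6e+10 Pa
E = 0.5 * 5.6e+10 * (3.85e-10)^2
E = 4.15e-09 J/m


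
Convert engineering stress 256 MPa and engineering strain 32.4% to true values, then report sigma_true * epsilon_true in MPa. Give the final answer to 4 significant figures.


sigma_true = sigma_eng * (1 + epsilon_eng)
sigma_true = 256 * (1 + 0.324) = 338.944 MPa
epsilon_true = ln(1 + epsilon_eng)
epsilon_true = ln(1 + 0.324) = 0.280657
sigma_true * epsilon_true = 338.944 * 0.280657 = 95.13 MPa


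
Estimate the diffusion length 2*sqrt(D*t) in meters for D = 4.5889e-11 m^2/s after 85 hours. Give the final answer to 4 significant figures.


t = 85 hr = 306000 s
Diffusion length = 2*sqrt(D*t)
= 2*sqrt(4.5889e-11 * 306000)
= 7.495e-03 m


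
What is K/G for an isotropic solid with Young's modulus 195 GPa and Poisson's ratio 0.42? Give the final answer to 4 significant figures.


G = E / (2*(1+nu))
G = 195 / (2*(1+0.42)) = 68.662 GPa
K = E / (3*(1-2*nu))
K = 195 / (3*(1-2*0.42)) = 406.25 GPa
K/G = 406.25 / 68.662 = 5.917


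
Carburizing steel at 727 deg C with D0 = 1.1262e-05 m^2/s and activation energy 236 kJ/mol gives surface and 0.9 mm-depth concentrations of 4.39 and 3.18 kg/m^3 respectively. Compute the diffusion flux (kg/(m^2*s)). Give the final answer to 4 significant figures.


Step 1: D = D0 * exp(-Qd/(R*T))
T = 727 + 273.15 = 1000.15 K
D = 1.1262e-05 * exp(-236e3 / (8.314 * 1000.15)) = 5.31672e-18 m^2/s
Step 2: J = D * (C1 - C2) / dx
J = 5.31672e-18 * (4.39 - 3.18) / 9e-04
J = 7.148e-15 kg/(m^2*s)


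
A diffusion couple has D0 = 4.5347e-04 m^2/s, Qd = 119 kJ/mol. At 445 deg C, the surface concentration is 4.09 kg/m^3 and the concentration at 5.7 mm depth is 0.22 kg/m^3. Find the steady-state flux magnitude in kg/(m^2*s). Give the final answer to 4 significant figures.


Step 1: D = D0 * exp(-Qd/(R*T))
T = 445 + 273.15 = 718.15 K
D = 4.5347e-04 * exp(-119e3 / (8.314 * 718.15)) = 1.00178e-12 m^2/s
Step 2: J = D * (C1 - C2) / dx
J = 1.00178e-12 * (4.09 - 0.22) / 5.7e-03
J = 6.802e-10 kg/(m^2*s)


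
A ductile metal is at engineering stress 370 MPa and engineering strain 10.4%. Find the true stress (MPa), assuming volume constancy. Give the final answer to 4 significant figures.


sigma_true = sigma_eng * (1 + epsilon_eng)
sigma_true = 370 * (1 + 0.104)
sigma_true = 408.5 MPa


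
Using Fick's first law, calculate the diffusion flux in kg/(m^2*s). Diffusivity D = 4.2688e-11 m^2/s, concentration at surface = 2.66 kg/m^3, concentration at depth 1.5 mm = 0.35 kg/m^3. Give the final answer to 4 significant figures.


J = -D * (dC/dx) = D * (C1 - C2) / dx
J = 4.2688e-11 * (2.66 - 0.35) / 1.5e-03
J = 6.574e-08 kg/(m^2*s)


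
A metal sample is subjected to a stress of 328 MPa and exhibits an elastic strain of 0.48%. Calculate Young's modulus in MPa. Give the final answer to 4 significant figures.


E = sigma / epsilon
epsilon = 0.48% = 4.8e-03
E = 328 / 4.8e-03
E = 68330 MPa


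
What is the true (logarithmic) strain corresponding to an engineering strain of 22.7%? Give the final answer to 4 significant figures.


epsilon_true = ln(1 + epsilon_eng)
epsilon_true = ln(1 + 0.227)
epsilon_true = 0.2046


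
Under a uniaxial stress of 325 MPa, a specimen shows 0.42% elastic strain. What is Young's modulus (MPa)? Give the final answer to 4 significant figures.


E = sigma / epsilon
epsilon = 0.42% = 4.2e-03
E = 325 / 4.2e-03
E = 77380 MPa


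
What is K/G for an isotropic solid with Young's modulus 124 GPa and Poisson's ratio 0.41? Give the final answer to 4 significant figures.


G = E / (2*(1+nu))
G = 124 / (2*(1+0.41)) = 43.9716 GPa
K = E / (3*(1-2*nu))
K = 124 / (3*(1-2*0.41)) = 229.63 GPa
K/G = 229.63 / 43.9716 = 5.222


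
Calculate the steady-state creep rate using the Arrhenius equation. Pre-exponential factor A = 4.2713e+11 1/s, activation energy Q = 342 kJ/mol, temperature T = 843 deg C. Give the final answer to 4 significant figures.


rate = A * exp(-Q / (R*T))
T = 843 + 273.15 = 1116.15 K
rate = 4.2713e+11 * exp(-342e3 / (8.314 * 1116.15))
rate = 4.214e-05 1/s


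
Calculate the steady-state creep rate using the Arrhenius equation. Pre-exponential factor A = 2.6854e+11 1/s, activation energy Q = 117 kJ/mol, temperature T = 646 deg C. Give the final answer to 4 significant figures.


rate = A * exp(-Q / (R*T))
T = 646 + 273.15 = 919.15 K
rate = 2.6854e+11 * exp(-117e3 / (8.314 * 919.15))
rate = 60220 1/s


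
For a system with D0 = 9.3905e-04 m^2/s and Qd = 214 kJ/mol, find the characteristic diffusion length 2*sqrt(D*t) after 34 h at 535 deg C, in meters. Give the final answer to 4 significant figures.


Step 1: D = D0 * exp(-Qd/(R*T))
T = 808.15 K
D = 9.3905e-04 * exp(-214e3 / (8.314 * 808.15)) = 1.38145e-17 m^2/s
Step 2: L = 2*sqrt(D*t)
t = 34 h = 122400 s
L = 2*sqrt(1.38145e-17 * 122400) = 2.601e-06 m


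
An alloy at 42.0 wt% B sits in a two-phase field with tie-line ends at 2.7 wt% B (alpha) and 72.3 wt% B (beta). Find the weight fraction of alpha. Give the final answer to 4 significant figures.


f_alpha = (C_beta - C0) / (C_beta - C_alpha)
f_alpha = (72.3 - 42.0) / (72.3 - 2.7)
f_alpha = 0.4353


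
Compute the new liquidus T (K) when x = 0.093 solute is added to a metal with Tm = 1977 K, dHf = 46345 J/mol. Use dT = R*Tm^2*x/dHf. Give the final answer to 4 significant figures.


dT = R*Tm^2*x / dHf
dT = 8.314 * 1977^2 * 0.093 / 46345
dT = 65.2084 K
T_new = 1977 - 65.2084 = 1912 K


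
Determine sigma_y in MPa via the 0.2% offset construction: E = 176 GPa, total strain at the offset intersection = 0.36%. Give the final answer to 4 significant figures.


Offset strain = 0.002
Elastic strain at yield = total_strain - offset = 3.6e-03 - 0.002 = 1.6e-03
sigma_y = E * elastic_strain = 176000 * 1.6e-03
sigma_y = 281.6 MPa


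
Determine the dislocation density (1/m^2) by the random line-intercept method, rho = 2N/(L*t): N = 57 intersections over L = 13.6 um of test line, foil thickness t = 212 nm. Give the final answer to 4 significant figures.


rho = 2N / (L * t)
L = 13.6 um = 1.36e-05 m, t = 212 nm = 2.12e-07 m
rho = 2 * 57 / (1.36e-05 * 2.12e-07)
rho = 3.954e+13 1/m^2


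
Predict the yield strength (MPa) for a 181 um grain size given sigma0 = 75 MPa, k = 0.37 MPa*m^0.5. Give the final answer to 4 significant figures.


sigma_y = sigma0 + k / sqrt(d)
d = 181 um = 1.81e-04 m
sigma_y = 75 + 0.37 / sqrt(1.81e-04)
sigma_y = 102.5 MPa


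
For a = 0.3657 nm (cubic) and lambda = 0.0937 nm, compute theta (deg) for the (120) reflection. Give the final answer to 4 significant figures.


d = a / sqrt(h^2+k^2+l^2)
d = 0.3657 / sqrt(5) = 0.163546 nm
lambda = 2*d*sin(theta)  =>  sin(theta) = lambda / (2*d)
sin(theta) = 0.0937 / (2 * 0.163546) = 0.286464
theta = 16.65 deg


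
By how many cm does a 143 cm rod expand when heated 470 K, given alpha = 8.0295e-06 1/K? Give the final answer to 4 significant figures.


dL = L0 * alpha * dT
dL = 143 * 8.0295e-06 * 470
dL = 0.5397 cm


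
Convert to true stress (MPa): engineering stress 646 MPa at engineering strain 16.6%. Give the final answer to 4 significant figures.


sigma_true = sigma_eng * (1 + epsilon_eng)
sigma_true = 646 * (1 + 0.166)
sigma_true = 753.2 MPa


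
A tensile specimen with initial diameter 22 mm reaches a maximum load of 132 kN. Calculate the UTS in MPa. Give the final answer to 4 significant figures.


A0 = pi*(d/2)^2 = pi*(22/2)^2 = 380.133 mm^2
UTS = F_max / A0 = 132*1000 / 380.133
UTS = 347.2 MPa


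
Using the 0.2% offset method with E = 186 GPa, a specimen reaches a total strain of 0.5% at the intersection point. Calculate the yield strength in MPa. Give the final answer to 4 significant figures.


Offset strain = 0.002
Elastic strain at yield = total_strain - offset = 5e-03 - 0.002 = 3e-03
sigma_y = E * elastic_strain = 186000 * 3e-03
sigma_y = 558 MPa


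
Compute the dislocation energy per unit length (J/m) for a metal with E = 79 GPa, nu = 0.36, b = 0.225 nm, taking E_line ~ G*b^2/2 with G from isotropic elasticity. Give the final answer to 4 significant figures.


Step 1: G = E / (2*(1+nu))
G = 79 / (2*(1+0.36)) = 29.0441 GPa = 2.90441e+10 Pa
Step 2: E_line = G*b^2/2
b = 0.225 nm = 2.25e-10 m
E_line = 0.5 * 2.90441e+10 * (2.25e-10)^2 = 7.352e-10 J/m


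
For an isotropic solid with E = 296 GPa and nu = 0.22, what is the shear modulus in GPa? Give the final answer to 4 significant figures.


G = E / (2*(1+nu))
G = 296 / (2*(1+0.22))
G = 121.3 GPa


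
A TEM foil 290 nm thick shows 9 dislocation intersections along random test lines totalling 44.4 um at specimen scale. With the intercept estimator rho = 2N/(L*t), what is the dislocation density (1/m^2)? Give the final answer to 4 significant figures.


rho = 2N / (L * t)
L = 44.4 um = 4.44e-05 m, t = 290 nm = 2.9e-07 m
rho = 2 * 9 / (4.44e-05 * 2.9e-07)
rho = 1.398e+12 1/m^2


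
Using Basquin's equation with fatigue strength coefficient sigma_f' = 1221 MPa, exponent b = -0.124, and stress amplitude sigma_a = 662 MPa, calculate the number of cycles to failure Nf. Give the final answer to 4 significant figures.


sigma_a = sigma_f' * (2*Nf)^b
2*Nf = (sigma_a / sigma_f')^(1/b)
2*Nf = (662 / 1221)^(1/-0.124)
2*Nf = 139.32
Nf = 69.66 cycles


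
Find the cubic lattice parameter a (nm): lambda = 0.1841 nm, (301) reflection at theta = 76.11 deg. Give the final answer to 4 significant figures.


d = lambda / (2*sin(theta))
d = 0.1841 / (2*sin(76.11 deg))
d = 0.0948228 nm
a = d * sqrt(h^2+k^2+l^2) = 0.0948228 * sqrt(10)
a = 0.2999 nm


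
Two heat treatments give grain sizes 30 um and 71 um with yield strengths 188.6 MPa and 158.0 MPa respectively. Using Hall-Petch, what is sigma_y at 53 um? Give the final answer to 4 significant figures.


sigma_y = sigma0 + k / sqrt(d)
1/sqrt(d1) = 1/sqrt(3e-05) = 182.574;  1/sqrt(d2) = 118.678
k = (sigma1 - sigma2) / (1/sqrt(d1) - 1/sqrt(d2)) = (188.6 - 158.0) / (182.574 - 118.678) = 0.478903 MPa*m^0.5
sigma0 = sigma1 - k/sqrt(d1) = 188.6 - 0.478903*182.574 = 101.165 MPa
sigma_y(d3) = 101.165 + 0.478903 / sqrt(5.3e-05) = 166.9 MPa


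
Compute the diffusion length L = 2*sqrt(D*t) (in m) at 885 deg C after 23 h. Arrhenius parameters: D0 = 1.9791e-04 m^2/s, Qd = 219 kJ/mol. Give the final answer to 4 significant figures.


Step 1: D = D0 * exp(-Qd/(R*T))
T = 1158.15 K
D = 1.9791e-04 * exp(-219e3 / (8.314 * 1158.15)) = 2.62312e-14 m^2/s
Step 2: L = 2*sqrt(D*t)
t = 23 h = 82800 s
L = 2*sqrt(2.62312e-14 * 82800) = 9.321e-05 m


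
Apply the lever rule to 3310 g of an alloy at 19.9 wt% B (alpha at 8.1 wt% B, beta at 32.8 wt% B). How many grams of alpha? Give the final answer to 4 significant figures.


f_alpha = (C_beta - C0) / (C_beta - C_alpha)
f_alpha = (32.8 - 19.9) / (32.8 - 8.1) = 0.522267
m_alpha = f_alpha * m_total = 0.522267 * 3310 = 1729 g


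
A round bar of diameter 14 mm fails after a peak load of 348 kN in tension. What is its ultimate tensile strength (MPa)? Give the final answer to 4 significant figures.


A0 = pi*(d/2)^2 = pi*(14/2)^2 = 153.938 mm^2
UTS = F_max / A0 = 348*1000 / 153.938
UTS = 2261 MPa


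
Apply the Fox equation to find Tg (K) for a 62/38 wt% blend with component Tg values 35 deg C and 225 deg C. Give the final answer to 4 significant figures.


1/Tg = w1/Tg1 + w2/Tg2 (in Kelvin)
Tg1 = 308.15 K, Tg2 = 498.15 K
1/Tg = 0.62/308.15 + 0.38/498.15
Tg = 360.4 K


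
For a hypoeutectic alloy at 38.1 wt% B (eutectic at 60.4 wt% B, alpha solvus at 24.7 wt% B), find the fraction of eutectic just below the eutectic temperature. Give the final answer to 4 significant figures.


f_primary = (C_e - C0) / (C_e - C_alpha_max)
f_primary = (60.4 - 38.1) / (60.4 - 24.7)
f_primary = 0.62465
f_eutectic = 1 - 0.62465 = 0.3754


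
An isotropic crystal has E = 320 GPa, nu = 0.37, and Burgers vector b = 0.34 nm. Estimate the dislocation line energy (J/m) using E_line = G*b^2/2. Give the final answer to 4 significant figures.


Step 1: G = E / (2*(1+nu))
G = 320 / (2*(1+0.37)) = 116.788 GPa = 1.16788e+11 Pa
Step 2: E_line = G*b^2/2
b = 0.34 nm = 3.4e-10 m
E_line = 0.5 * 1.16788e+11 * (3.4e-10)^2 = 6.75e-09 J/m
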